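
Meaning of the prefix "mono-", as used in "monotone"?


Prefix: mono-
As in: monotone -> mono- + tone
Meaning = one


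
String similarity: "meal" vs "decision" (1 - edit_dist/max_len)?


Word 1: "meal" (length 4)
Word 2: "decision" (length 8)
One optimal edit sequence:
  1. substitute 'm' -> 'd'  (+1)
  2. keep 'e'
  3. insert 'c'  (+1)
  4. insert 'i'  (+1)
  5. insert 's'  (+1)
  6. insert 'i'  (+1)
  7. substitute 'a' -> 'o'  (+1)
  8. substitute 'l' -> 'n'  (+1)
Edit distance = 7
Max length = max(4, 8) = 8
Similarity = 1 - 7/8
= 0.1250


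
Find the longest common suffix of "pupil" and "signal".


Word 1: "pupil"
Word 2: "signal"
Comparing from end:
  Pos -1: 'l' == 'l'
  Pos -2: 'i' != 'a' (stop)
LCS = "l" (length 1)


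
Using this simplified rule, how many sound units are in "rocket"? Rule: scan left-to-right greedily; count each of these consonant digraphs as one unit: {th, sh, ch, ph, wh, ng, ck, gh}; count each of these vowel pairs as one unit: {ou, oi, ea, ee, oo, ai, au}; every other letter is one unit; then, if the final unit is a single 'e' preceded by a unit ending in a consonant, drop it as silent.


Word: "rocket" (6 letters)
Left-to-right scan:
  1. 'r' (letter)
  2. 'o' (letter)
  3. 'ck' (digraph)
  4. 'e' (letter)
  5. 't' (letter)
Units from scan: 5
Sound units = 5 units


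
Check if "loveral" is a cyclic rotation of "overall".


Word: "overall", Candidate: "loveral"
Method: check if candidate is substring of word+word
"overalloverall" contains "loveral"? Yes
Is rotation = Yes


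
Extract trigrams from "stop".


Word: "stop" (length 4)
Number of trigrams = 4 - 3 + 1 = 2
  Position 0: "sto"
  Position 1: "top"
Trigrams = "sto", "top"


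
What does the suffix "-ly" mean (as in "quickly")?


Suffix: -ly
Example: quickly (quick + -ly)
Meaning = in a manner


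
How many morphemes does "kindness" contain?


Word: "kindness"
Morphemes: kind + -ness
Each morpheme carries meaning
= 2 morphemes


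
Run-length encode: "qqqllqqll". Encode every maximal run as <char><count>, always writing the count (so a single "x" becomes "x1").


String: "qqqllqqll"
Scanning for consecutive runs:
  'q' x 3
  'l' x 2
  'q' x 2
  'l' x 2
RLE = "q3l2q2l2"


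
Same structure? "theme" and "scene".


Pattern of "theme": [0, 1, 2, 3, 2]
Pattern of "scene": [0, 1, 2, 3, 2]
Patterns match
Same pattern = Yes


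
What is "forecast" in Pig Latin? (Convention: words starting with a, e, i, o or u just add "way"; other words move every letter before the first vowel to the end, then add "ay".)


Word: "forecast"
Starts with consonant(s) → move to end, add 'ay'
Consonant cluster: "f"
Pig Latin = "orecastfay"


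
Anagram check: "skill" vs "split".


Word 1: "skill" → sorted: iklls
Word 2: "split" → sorted: ilpst
Same letters? iklls != ilpst
Anagram = No


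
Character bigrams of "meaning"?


Word: "meaning" (length 7)
Number of bigrams = 7 - 2 + 1 = 6
  Position 0: "me"
  Position 1: "ea"
  Position 2: "an"
  Position 3: "ni"
  Position 4: "in"
  Position 5: "ng"
Bigrams = "me", "ea", "an", "ni", "in", "ng"


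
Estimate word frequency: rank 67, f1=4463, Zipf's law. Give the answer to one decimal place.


Zipf's law: f(r) = f(1) / r
f(1) = 4463
f(67) = 4463 / 67
= 66.6 occurrences


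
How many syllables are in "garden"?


Word: "garden"
Syllable breakdown: gar / den
Counting: 2 parts
= 2 syllables


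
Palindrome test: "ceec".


Word: "ceec"
Reversed: "ceec"
Forward == Backward? ceec == ceec
Palindrome = Yes


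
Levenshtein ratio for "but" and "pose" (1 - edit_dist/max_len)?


Word 1: "but" (length 3)
Word 2: "pose" (length 4)
One optimal edit sequence:
  1. insert 'p'  (+1)
  2. substitute 'b' -> 'o'  (+1)
  3. substitute 'u' -> 's'  (+1)
  4. substitute 't' -> 'e'  (+1)
Edit distance = 4
Max length = max(3, 4) = 4
Similarity = 1 - 4/4
= 0.0000


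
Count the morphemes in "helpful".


Word: "helpful"
Morphemes: help + -ful
Each morpheme carries meaning
= 2 morphemes


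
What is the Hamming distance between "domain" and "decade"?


Comparing character by character (same length = 6):
  Pos 0: 'd' vs 'd' =
  Pos 1: 'o' vs 'e' !=
  Pos 2: 'm' vs 'c' !=
  Pos 3: 'a' vs 'a' =
  Pos 4: 'i' vs 'd' !=
  Pos 5: 'n' vs 'e' !=
Hamming distance = 4


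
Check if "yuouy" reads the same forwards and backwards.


Word: "yuouy"
Reversed: "yuouy"
Forward == Backward? yuouy == yuouy
Palindrome = Yes


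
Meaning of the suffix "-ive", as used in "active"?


Suffix: -ive
Example: active (act + -ive)
Meaning = tending to


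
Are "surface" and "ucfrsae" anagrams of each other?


Word 1: "surface" → sorted: acefrsu
Word 2: "ucfrsae" → sorted: acefrsu
Same letters? acefrsu == acefrsu
Anagram = Yes


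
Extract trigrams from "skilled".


Word: "skilled" (length 7)
Number of trigrams = 7 - 3 + 1 = 5
  Position 0: "ski"
  Position 1: "kil"
  Position 2: "ill"
  Position 3: "lle"
  Position 4: "led"
Trigrams = "ski", "kil", "ill", "lle", "led"


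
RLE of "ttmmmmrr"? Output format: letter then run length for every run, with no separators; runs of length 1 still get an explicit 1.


String: "ttmmmmrr"
Scanning for consecutive runs:
  't' x 2
  'm' x 4
  'r' x 2
RLE = "t2m4r2"


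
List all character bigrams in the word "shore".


Word: "shore" (length 5)
Number of bigrams = 5 - 2 + 1 = 4
  Position 0: "sh"
  Position 1: "ho"
  Position 2: "or"
  Position 3: "re"
Bigrams = "sh", "ho", "or", "re"


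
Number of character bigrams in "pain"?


Word: "pain" (length 4)
Number of 2-grams = length - 2 + 1 = 4 - 2 + 1
= 3


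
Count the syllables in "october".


Word: "october"
Syllable breakdown: oc · to · ber
Counting: 3 parts
= 3 syllables


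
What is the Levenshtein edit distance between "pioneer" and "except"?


Word 1: "pioneer" (length 7)
Word 2: "except" (length 6)
One optimal edit sequence (insert/delete/substitute each cost 1):
  1. delete 'p'  (+1)
  2. substitute 'i' -> 'e'  (+1)
  3. substitute 'o' -> 'x'  (+1)
  4. substitute 'n' -> 'c'  (+1)
  5. keep 'e'
  6. substitute 'e' -> 'p'  (+1)
  7. substitute 'r' -> 't'  (+1)
Total edit operations: 6
Edit distance = 6


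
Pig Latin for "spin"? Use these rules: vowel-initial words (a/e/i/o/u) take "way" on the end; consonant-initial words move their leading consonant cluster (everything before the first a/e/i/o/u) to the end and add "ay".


Word: "spin"
Starts with consonant(s) → move to end, add 'ay'
Consonant cluster: "sp"
Pig Latin = "inspay"


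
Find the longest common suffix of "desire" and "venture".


Word 1: "desire"
Word 2: "venture"
Comparing from end:
  Pos -1: 'e' == 'e'
  Pos -2: 'r' == 'r'
  Pos -3: 'i' != 'u' (stop)
LCS = "re" (length 2)


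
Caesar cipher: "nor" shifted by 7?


Word: "nor"
Shift: 7
Each letter → (letter + shift) mod 26:
  'n' (13) + 7 = 20 → 'u'
  'o' (14) + 7 = 21 → 'v'
  'r' (17) + 7 = 24 → 'y'
Result = "uvy"


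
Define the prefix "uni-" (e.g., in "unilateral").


Prefix: uni-
Example: unilateral (uni- + lateral)
Meaning = one


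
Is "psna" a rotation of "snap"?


Word: "snap", Candidate: "psna"
Method: check if candidate is substring of word+word
"snapsnap" contains "psna"? Yes
Is rotation = Yes


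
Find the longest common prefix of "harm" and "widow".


Word 1: "harm"
Word 2: "widow"
Comparing from start:
  Pos 0: 'h' != 'w' (stop)
LCP = "" (length 0)


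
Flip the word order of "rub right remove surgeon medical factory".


Original: "rub right remove surgeon medical factory"
Words (1..n): rub | right | remove | surgeon | medical | factory
Reversed (n..1): factory | medical | surgeon | remove | right | rub
Result = "factory medical surgeon remove right rub"


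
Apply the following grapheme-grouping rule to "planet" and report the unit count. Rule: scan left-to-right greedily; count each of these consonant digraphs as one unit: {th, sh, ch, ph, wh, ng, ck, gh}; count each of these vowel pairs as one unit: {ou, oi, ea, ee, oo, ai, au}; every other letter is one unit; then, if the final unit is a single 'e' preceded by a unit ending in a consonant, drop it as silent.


Word: "planet" (6 letters)
Left-to-right scan:
  (1) 'p' (letter)
  (2) 'l' (letter)
  (3) 'a' (letter)
  (4) 'n' (letter)
  (5) 'e' (letter)
  (6) 't' (letter)
Units from scan: 6
Sound units = 6 units


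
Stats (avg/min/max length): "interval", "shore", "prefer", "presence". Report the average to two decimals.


Lengths: "interval"=8, "shore"=5, "prefer"=6, "presence"=8
Sum = 27, Count = 4
Average = 27/4 = 6.75
= avg=6.75, min=5, max=8


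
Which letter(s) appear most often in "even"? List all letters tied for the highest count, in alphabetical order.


Word: "even"
Letter counts:
  'e': 2
  'n': 1
  'v': 1
Maximum count = 2
Most frequent = 'e' (2 times each)


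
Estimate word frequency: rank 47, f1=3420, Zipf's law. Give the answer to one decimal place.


Zipf's law: f(r) = f(1) / r
f(1) = 3420
f(47) = 3420 / 47
= 72.8 occurrences


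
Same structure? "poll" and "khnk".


Pattern of "poll": [0, 1, 2, 2]
Pattern of "khnk": [0, 1, 2, 0]
Patterns do not match
Same pattern = No


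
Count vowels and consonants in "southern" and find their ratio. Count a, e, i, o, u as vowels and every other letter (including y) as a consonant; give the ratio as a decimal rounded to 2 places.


Word: "southern"
Vowels (a,e,i,o,u): 3
Consonants: 5
Ratio = 3/5
= 0.60


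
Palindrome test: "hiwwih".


Word: "hiwwih"
Reversed: "hiwwih"
Forward == Backward? hiwwih == hiwwih
Palindrome = Yes


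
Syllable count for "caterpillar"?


Word: "caterpillar"
Syllable breakdown: cat / er / pil / lar
Counting: 4 parts
= 4 syllables


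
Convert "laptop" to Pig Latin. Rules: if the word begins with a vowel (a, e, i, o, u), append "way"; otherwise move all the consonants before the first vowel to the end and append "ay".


Word: "laptop"
Starts with consonant(s) → move to end, add 'ay'
Consonant cluster: "l"
Pig Latin = "aptoplay"


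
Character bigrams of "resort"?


Word: "resort" (length 6)
Number of bigrams = 6 - 2 + 1 = 5
  Position 0: "re"
  Position 1: "es"
  Position 2: "so"
  Position 3: "or"
  Position 4: "rt"
Bigrams = "re", "es", "so", "or", "rt"


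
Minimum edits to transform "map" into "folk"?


Word 1: "map" (length 3)
Word 2: "folk" (length 4)
One optimal edit sequence (insert/delete/substitute each cost 1):
  1. insert 'f'  (+1)
  2. substitute 'm' -> 'o'  (+1)
  3. substitute 'a' -> 'l'  (+1)
  4. substitute 'p' -> 'k'  (+1)
Total edit operations: 4
Edit distance = 4


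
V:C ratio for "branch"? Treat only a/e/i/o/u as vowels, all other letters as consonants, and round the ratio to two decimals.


Word: "branch"
Vowels (a,e,i,o,u): 1
Consonants: 5
Ratio = 1/5
= 0.20


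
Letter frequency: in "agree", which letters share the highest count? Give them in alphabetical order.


Word: "agree"
Letter counts:
  'a': 1
  'e': 2
  'g': 1
  'r': 1
Maximum count = 2
Most frequent = 'e' (2 times each)


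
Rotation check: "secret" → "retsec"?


Word: "secret", Candidate: "retsec"
Method: check if candidate is substring of word+word
"secretsecret" contains "retsec"? Yes
Is rotation = Yes


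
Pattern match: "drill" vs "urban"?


Pattern of "drill": [0, 1, 2, 3, 3]
Pattern of "urban": [0, 1, 2, 3, 4]
Patterns do not match
Same pattern = No


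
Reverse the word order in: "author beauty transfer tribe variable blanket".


Original: "author beauty transfer tribe variable blanket"
Words (1..n): author | beauty | transfer | tribe | variable | blanket
Reversed (n..1): blanket | variable | tribe | transfer | beauty | author
Result = "blanket variable tribe transfer beauty author"


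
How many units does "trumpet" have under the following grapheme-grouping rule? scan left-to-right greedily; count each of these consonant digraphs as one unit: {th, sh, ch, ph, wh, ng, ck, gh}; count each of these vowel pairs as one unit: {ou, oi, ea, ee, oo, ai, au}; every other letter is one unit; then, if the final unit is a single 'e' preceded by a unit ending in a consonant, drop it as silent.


Word: "trumpet" (7 letters)
Left-to-right scan:
  [1] 't' (letter)
  [2] 'r' (letter)
  [3] 'u' (letter)
  [4] 'm' (letter)
  [5] 'p' (letter)
  [6] 'e' (letter)
  [7] 't' (letter)
Units from scan: 7
Sound units = 7 units


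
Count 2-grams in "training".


Word: "training" (length 8)
Number of 2-grams = length - 2 + 1 = 8 - 2 + 1
= 7


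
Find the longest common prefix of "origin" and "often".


Word 1: "origin"
Word 2: "often"
Comparing from start:
  Pos 0: 'o' == 'o'
  Pos 1: 'r' != 'f' (stop)
LCP = "o" (length 1)


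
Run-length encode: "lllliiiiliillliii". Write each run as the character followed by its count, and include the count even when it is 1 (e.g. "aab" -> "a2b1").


String: "lllliiiiliillliii"
Scanning for consecutive runs:
  'l' x 4
  'i' x 4
  'l' x 1
  'i' x 2
  'l' x 3
  'i' x 3
RLE = "l4i4l1i2l3i3"


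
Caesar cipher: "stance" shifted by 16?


Word: "stance"
Shift: 16
Each letter → (letter + shift) mod 26:
  's' (18) + 16 = 8 → 'i'
  't' (19) + 16 = 9 → 'j'
  'a' (0) + 16 = 16 → 'q'
  'n' (13) + 16 = 3 → 'd'
  'c' (2) + 16 = 18 → 's'
  'e' (4) + 16 = 20 → 'u'
Result = "ijqdsu"


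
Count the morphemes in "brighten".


Word: "brighten"
Morphemes: bright / -en
Each morpheme carries meaning
= 2 morphemes


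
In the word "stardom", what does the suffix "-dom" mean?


Suffix: -dom
Example: stardom (star + -dom)
Meaning = state / realm


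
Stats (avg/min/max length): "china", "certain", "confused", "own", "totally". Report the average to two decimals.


Lengths: "china"=5, "certain"=7, "confused"=8, "own"=3, "totally"=7
Sum = 30, Count = 5
Average = 30/5 = 6.00
= avg=6.00, min=3, max=8


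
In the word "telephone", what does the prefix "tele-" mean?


Prefix: tele-
As in: telephone -> tele- + phone
Meaning = distant


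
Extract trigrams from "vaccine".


Word: "vaccine" (length 7)
Number of trigrams = 7 - 3 + 1 = 5
  Position 0: "vac"
  Position 1: "acc"
  Position 2: "cci"
  Position 3: "cin"
  Position 4: "ine"
Trigrams = "vac", "acc", "cci", "cin", "ine"


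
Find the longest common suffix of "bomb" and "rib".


Word 1: "bomb"
Word 2: "rib"
Comparing from end:
  Pos -1: 'b' == 'b'
  Pos -2: 'm' != 'i' (stop)
LCS = "b" (length 1)


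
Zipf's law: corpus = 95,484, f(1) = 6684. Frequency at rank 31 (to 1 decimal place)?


Zipf's law: f(r) = f(1) / r
f(1) = 6684
f(31) = 6684 / 31
= 215.6 occurrences


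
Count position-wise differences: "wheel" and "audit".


Comparing character by character (same length = 5):
  Pos 0: 'w' vs 'a' !=
  Pos 1: 'h' vs 'u' !=
  Pos 2: 'e' vs 'd' !=
  Pos 3: 'e' vs 'i' !=
  Pos 4: 'l' vs 't' !=
Hamming distance = 5


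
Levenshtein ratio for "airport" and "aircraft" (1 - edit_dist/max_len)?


Word 1: "airport" (length 7)
Word 2: "aircraft" (length 8)
One optimal edit sequence:
  1. keep 'a'
  2. keep 'i'
  3. keep 'r'
  4. insert 'c'  (+1)
  5. substitute 'p' -> 'r'  (+1)
  6. substitute 'o' -> 'a'  (+1)
  7. substitute 'r' -> 'f'  (+1)
  8. keep 't'
Edit distance = 4
Max length = max(7, 8) = 8
Similarity = 1 - 4/8
= 0.5000


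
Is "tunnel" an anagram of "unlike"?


Word 1: "unlike" → sorted: eiklnu
Word 2: "tunnel" → sorted: elnntu
Same letters? eiklnu != elnntu
Anagram = No


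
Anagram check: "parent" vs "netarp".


Word 1: "parent" → sorted: aenprt
Word 2: "netarp" → sorted: aenprt
Same letters? aenprt == aenprt
Anagram = Yes


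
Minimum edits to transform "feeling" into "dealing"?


Word 1: "feeling" (length 7)
Word 2: "dealing" (length 7)
One optimal edit sequence (insert/delete/substitute each cost 1):
  1. substitute 'f' -> 'd'  (+1)
  2. keep 'e'
  3. substitute 'e' -> 'a'  (+1)
  4. keep 'l'
  5. keep 'i'
  6. keep 'n'
  7. keep 'g'
Total edit operations: 2
Edit distance = 2


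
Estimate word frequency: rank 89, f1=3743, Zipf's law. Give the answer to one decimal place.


Zipf's law: f(r) = f(1) / r
f(1) = 3743
f(89) = 3743 / 89
= 42.1 occurrences


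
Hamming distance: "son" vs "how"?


Comparing character by character (same length = 3):
  Pos 0: 's' vs 'h' !=
  Pos 1: 'o' vs 'o' =
  Pos 2: 'n' vs 'w' !=
Hamming distance = 2


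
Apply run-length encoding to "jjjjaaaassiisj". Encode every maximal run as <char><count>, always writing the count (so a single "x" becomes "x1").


String: "jjjjaaaassiisj"
Scanning for consecutive runs:
  'j' x 4
  'a' x 4
  's' x 2
  'i' x 2
  's' x 1
  'j' x 1
RLE = "j4a4s2i2s1j1"


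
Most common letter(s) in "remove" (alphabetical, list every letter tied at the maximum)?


Word: "remove"
Letter counts:
  'e': 2
  'm': 1
  'o': 1
  'r': 1
  'v': 1
Maximum count = 2
Most frequent = 'e' (2 times each)


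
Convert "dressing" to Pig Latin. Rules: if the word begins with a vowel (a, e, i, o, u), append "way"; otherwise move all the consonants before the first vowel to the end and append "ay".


Word: "dressing"
Starts with consonant(s) → move to end, add 'ay'
Consonant cluster: "dr"
Pig Latin = "essingdray"


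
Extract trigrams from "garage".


Word: "garage" (length 6)
Number of trigrams = 6 - 3 + 1 = 4
  Position 0: "gar"
  Position 1: "ara"
  Position 2: "rag"
  Position 3: "age"
Trigrams = "gar", "ara", "rag", "age"


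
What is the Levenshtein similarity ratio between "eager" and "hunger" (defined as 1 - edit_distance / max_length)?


Word 1: "eager" (length 5)
Word 2: "hunger" (length 6)
One optimal edit sequence:
  1. insert 'h'  (+1)
  2. substitute 'e' -> 'u'  (+1)
  3. substitute 'a' -> 'n'  (+1)
  4. keep 'g'
  5. keep 'e'
  6. keep 'r'
Edit distance = 3
Max length = max(5, 6) = 6
Similarity = 1 - 3/6
= 0.5000


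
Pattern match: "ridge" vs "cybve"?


Pattern of "ridge": [0, 1, 2, 3, 4]
Pattern of "cybve": [0, 1, 2, 3, 4]
Patterns match
Same pattern = Yes


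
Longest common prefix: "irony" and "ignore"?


Word 1: "irony"
Word 2: "ignore"
Comparing from start:
  Pos 0: 'i' == 'i'
  Pos 1: 'r' != 'g' (stop)
LCP = "i" (length 1)


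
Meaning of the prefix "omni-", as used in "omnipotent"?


Prefix: omni-
Example: omnipotent (omni- + potent)
Meaning = all


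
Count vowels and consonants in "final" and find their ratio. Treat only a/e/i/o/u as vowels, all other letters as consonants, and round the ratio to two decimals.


Word: "final"
Vowels (a,e,i,o,u): 2
Consonants: 3
Ratio = 2/3
= 0.67


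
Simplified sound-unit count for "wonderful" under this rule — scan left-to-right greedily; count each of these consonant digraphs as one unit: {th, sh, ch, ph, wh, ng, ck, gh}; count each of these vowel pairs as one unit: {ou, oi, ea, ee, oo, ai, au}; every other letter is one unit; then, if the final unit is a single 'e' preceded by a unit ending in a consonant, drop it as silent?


Word: "wonderful" (9 letters)
Left-to-right scan:
  (1) 'w' (letter)
  (2) 'o' (letter)
  (3) 'n' (letter)
  (4) 'd' (letter)
  (5) 'e' (letter)
  (6) 'r' (letter)
  (7) 'f' (letter)
  (8) 'u' (letter)
  (9) 'l' (letter)
Units from scan: 9
Sound units = 9 units


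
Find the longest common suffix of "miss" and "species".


Word 1: "miss"
Word 2: "species"
Comparing from end:
  Pos -1: 's' == 's'
  Pos -2: 's' != 'e' (stop)
LCS = "s" (length 1)


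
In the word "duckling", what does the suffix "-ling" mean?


Suffix: -ling
Example: duckling = duck + -ling
Meaning = small / young


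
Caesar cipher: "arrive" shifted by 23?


Word: "arrive"
Shift: 23
Each letter → (letter + shift) mod 26:
  'a' (0) + 23 = 23 → 'x'
  'r' (17) + 23 = 14 → 'o'
  'r' (17) + 23 = 14 → 'o'
  'i' (8) + 23 = 5 → 'f'
  'v' (21) + 23 = 18 → 's'
  'e' (4) + 23 = 1 → 'b'
Result = "xoofsb"


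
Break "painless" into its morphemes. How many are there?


Word: "painless"
Morphemes: pain | -less
Each morpheme carries meaning
= 2 morphemes


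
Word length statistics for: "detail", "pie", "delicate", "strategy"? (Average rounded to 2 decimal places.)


Lengths: "detail"=6, "pie"=3, "delicate"=8, "strategy"=8
Sum = 25, Count = 4
Average = 25/4 = 6.25
= avg=6.25, min=3, max=8


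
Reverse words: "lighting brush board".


Original: "lighting brush board"
Words (1..n): lighting | brush | board
Reversed (n..1): board | brush | lighting
Result = "board brush lighting"


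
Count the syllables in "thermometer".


Word: "thermometer"
Syllable breakdown: ther / mom / e / ter
Counting: 4 parts
= 4 syllables


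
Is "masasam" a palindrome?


Word: "masasam"
Reversed: "masasam"
Forward == Backward? masasam == masasam
Palindrome = Yes


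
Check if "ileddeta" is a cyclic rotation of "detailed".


Word: "detailed", Candidate: "ileddeta"
Method: check if candidate is substring of word+word
"detaileddetailed" contains "ileddeta"? Yes
Is rotation = Yes


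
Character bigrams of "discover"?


Word: "discover" (length 8)
Number of bigrams = 8 - 2 + 1 = 7
  Position 0: "di"
  Position 1: "is"
  Position 2: "sc"
  Position 3: "co"
  Position 4: "ov"
  Position 5: "ve"
  Position 6: "er"
Bigrams = "di", "is", "sc", "co", "ov", "ve", "er"


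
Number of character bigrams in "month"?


Word: "month" (length 5)
Number of 2-grams = length - 2 + 1 = 5 - 2 + 1
= 4


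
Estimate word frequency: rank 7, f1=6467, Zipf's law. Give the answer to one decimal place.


Zipf's law: f(r) = f(1) / r
f(1) = 6467
f(7) = 6467 / 7
= 923.9 occurrences


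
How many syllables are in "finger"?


Word: "finger"
Syllable breakdown: fin-ger
Counting: 2 parts
= 2 syllables


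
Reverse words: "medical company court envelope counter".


Original: "medical company court envelope counter"
Words (1..n): medical | company | court | envelope | counter
Reversed (n..1): counter | envelope | court | company | medical
Result = "counter envelope court company medical"


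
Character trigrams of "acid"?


Word: "acid" (length 4)
Number of trigrams = 4 - 3 + 1 = 2
  Position 0: "aci"
  Position 1: "cid"
Trigrams = "aci", "cid"


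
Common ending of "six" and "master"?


Word 1: "six"
Word 2: "master"
Comparing from end:
  Pos -1: 'x' != 'r' (stop)
LCS = "" (length 0)


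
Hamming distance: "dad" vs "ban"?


Comparing character by character (same length = 3):
  Pos 0: 'd' vs 'b' !=
  Pos 1: 'a' vs 'a' =
  Pos 2: 'd' vs 'n' !=
Hamming distance = 2


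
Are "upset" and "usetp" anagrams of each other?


Word 1: "upset" → sorted: epstu
Word 2: "usetp" → sorted: epstu
Same letters? epstu == epstu
Anagram = Yes


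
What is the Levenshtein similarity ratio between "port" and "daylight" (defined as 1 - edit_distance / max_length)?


Word 1: "port" (length 4)
Word 2: "daylight" (length 8)
One optimal edit sequence:
  1. insert 'd'  (+1)
  2. insert 'a'  (+1)
  3. insert 'y'  (+1)
  4. insert 'l'  (+1)
  5. substitute 'p' -> 'i'  (+1)
  6. substitute 'o' -> 'g'  (+1)
  7. substitute 'r' -> 'h'  (+1)
  8. keep 't'
Edit distance = 7
Max length = max(4, 8) = 8
Similarity = 1 - 7/8
= 0.1250


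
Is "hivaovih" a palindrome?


Word: "hivaovih"
Reversed: "hivoavih"
Forward == Backward? hivaovih != hivoavih
Palindrome = No


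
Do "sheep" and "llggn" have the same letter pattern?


Pattern of "sheep": [0, 1, 2, 2, 3]
Pattern of "llggn": [0, 0, 1, 1, 2]
Patterns do not match
Same pattern = No


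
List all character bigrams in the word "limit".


Word: "limit" (length 5)
Number of bigrams = 5 - 2 + 1 = 4
  Position 0: "li"
  Position 1: "im"
  Position 2: "mi"
  Position 3: "it"
Bigrams = "li", "im", "mi", "it"


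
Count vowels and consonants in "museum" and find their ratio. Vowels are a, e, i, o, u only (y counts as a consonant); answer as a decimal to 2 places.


Word: "museum"
Vowels (a,e,i,o,u): 3
Consonants: 3
Ratio = 3/3
= 1.00


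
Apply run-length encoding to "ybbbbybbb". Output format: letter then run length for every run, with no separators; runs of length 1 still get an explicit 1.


String: "ybbbbybbb"
Scanning for consecutive runs:
  'y' x 1
  'b' x 4
  'y' x 1
  'b' x 3
RLE = "y1b4y1b3"


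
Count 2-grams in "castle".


Word: "castle" (length 6)
Number of 2-grams = length - 2 + 1 = 6 - 2 + 1
= 5


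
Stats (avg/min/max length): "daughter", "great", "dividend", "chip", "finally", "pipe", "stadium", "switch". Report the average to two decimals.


Lengths: "daughter"=8, "great"=5, "dividend"=8, "chip"=4, "finally"=7, "pipe"=4, "stadium"=7, "switch"=6
Sum = 49, Count = 8
Average = 49/8 = 6.13
= avg=6.13, min=4, max=8


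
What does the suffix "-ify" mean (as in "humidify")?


Suffix: -ify
Example: humidify (humid + -ify)
Meaning = to make


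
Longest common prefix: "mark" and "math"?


Word 1: "mark"
Word 2: "math"
Comparing from start:
  Pos 0: 'm' == 'm'
  Pos 1: 'a' == 'a'
  Pos 2: 'r' != 't' (stop)
LCP = "ma" (length 2)


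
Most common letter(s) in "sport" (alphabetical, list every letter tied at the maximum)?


Word: "sport"
Letter counts:
  'o': 1
  'p': 1
  'r': 1
  's': 1
  't': 1
Maximum count = 1
Most frequent = 'o', 'p', 'r', 's', 't' (1 time each)


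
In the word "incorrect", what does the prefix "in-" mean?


Prefix: in-
As in: incorrect -> in- + correct
Meaning = not / into


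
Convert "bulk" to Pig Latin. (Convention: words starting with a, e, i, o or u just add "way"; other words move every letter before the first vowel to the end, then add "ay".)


Word: "bulk"
Starts with consonant(s) → move to end, add 'ay'
Consonant cluster: "b"
Pig Latin = "ulkbay"


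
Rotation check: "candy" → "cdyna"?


Word: "candy", Candidate: "cdyna"
Method: check if candidate is substring of word+word
"candycandy" contains "cdyna"? No
Is rotation = No


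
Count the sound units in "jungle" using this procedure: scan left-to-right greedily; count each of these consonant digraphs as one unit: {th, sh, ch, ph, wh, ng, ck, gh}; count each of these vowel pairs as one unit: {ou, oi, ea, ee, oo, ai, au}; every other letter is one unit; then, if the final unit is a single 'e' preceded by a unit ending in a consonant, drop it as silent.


Word: "jungle" (6 letters)
Left-to-right scan:
  [1] 'j' (letter)
  [2] 'u' (letter)
  [3] 'ng' (digraph)
  [4] 'l' (letter)
  [5] 'e' (letter)
Units from scan: 5
Final unit is 'e' after a consonant -> drop as silent (-1)
Sound units = 4 units


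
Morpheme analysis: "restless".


Word: "restless"
Morphemes: rest | -less
Each morpheme carries meaning
= 2 morphemes


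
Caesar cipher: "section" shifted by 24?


Word: "section"
Shift: 24
Each letter → (letter + shift) mod 26:
  's' (18) + 24 = 16 → 'q'
  'e' (4) + 24 = 2 → 'c'
  'c' (2) + 24 = 0 → 'a'
  't' (19) + 24 = 17 → 'r'
  'i' (8) + 24 = 6 → 'g'
  'o' (14) + 24 = 12 → 'm'
  'n' (13) + 24 = 11 → 'l'
Result = "qcargml"


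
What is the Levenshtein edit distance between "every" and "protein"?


Word 1: "every" (length 5)
Word 2: "protein" (length 7)
One optimal edit sequence (insert/delete/substitute each cost 1):
  1. insert 'p'  (+1)
  2. insert 'r'  (+1)
  3. substitute 'e' -> 'o'  (+1)
  4. substitute 'v' -> 't'  (+1)
  5. keep 'e'
  6. substitute 'r' -> 'i'  (+1)
  7. substitute 'y' -> 'n'  (+1)
Total edit operations: 6
Edit distance = 6


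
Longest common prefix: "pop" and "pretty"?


Word 1: "pop"
Word 2: "pretty"
Comparing from start:
  Pos 0: 'p' == 'p'
  Pos 1: 'o' != 'r' (stop)
LCP = "p" (length 1)


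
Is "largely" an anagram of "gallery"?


Word 1: "gallery" → sorted: aegllry
Word 2: "largely" → sorted: aegllry
Same letters? aegllry == aegllry
Anagram = Yes


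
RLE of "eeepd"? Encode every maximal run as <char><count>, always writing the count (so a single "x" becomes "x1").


String: "eeepd"
Scanning for consecutive runs:
  'e' x 3
  'p' x 1
  'd' x 1
RLE = "e3p1d1"


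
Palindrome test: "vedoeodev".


Word: "vedoeodev"
Reversed: "vedoeodev"
Forward == Backward? vedoeodev == vedoeodev
Palindrome = Yes


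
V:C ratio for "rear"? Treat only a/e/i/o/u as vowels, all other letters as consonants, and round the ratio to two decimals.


Word: "rear"
Vowels (a,e,i,o,u): 2
Consonants: 2
Ratio = 2/2
= 1.00


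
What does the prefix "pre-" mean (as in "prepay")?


Prefix: pre-
Example: prepay (pre- + pay)
Meaning = before


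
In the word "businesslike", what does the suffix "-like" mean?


Suffix: -like
Example: businesslike (business + -like)
Meaning = resembling


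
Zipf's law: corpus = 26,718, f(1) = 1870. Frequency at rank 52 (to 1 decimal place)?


Zipf's law: f(r) = f(1) / r
f(1) = 1870
f(52) = 1870 / 52
= 36.0 occurrences


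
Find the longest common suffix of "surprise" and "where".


Word 1: "surprise"
Word 2: "where"
Comparing from end:
  Pos -1: 'e' == 'e'
  Pos -2: 's' != 'r' (stop)
LCS = "e" (length 1)


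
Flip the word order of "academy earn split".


Original: "academy earn split"
Words (1..n): academy | earn | split
Reversed (n..1): split | earn | academy
Result = "split earn academy"


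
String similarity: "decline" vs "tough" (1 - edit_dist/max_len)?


Word 1: "decline" (length 7)
Word 2: "tough" (length 5)
One optimal edit sequence:
  1. delete 'd'  (+1)
  2. delete 'e'  (+1)
  3. substitute 'c' -> 't'  (+1)
  4. substitute 'l' -> 'o'  (+1)
  5. substitute 'i' -> 'u'  (+1)
  6. substitute 'n' -> 'g'  (+1)
  7. substitute 'e' -> 'h'  (+1)
Edit distance = 7
Max length = max(7, 5) = 7
Similarity = 1 - 7/7
= 0.0000


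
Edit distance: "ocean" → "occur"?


Word 1: "ocean" (length 5)
Word 2: "occur" (length 5)
One optimal edit sequence (insert/delete/substitute each cost 1):
  1. keep 'o'
  2. keep 'c'
  3. substitute 'e' -> 'c'  (+1)
  4. substitute 'a' -> 'u'  (+1)
  5. substitute 'n' -> 'r'  (+1)
Total edit operations: 3
Edit distance = 3


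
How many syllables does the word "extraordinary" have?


Word: "extraordinary"
Syllable breakdown: ex / traor / di / nar / y
Counting: 5 parts
= 5 syllables


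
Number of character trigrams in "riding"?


Word: "riding" (length 6)
Number of 3-grams = length - 3 + 1 = 6 - 3 + 1
= 4


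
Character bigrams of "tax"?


Word: "tax" (length 3)
Number of bigrams = 3 - 2 + 1 = 2
  Position 0: "ta"
  Position 1: "ax"
Bigrams = "ta", "ax"


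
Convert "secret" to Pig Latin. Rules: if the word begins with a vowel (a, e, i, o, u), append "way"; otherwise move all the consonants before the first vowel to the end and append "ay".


Word: "secret"
Starts with consonant(s) → move to end, add 'ay'
Consonant cluster: "s"
Pig Latin = "ecretsay"


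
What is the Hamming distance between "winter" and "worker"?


Comparing character by character (same length = 6):
  Pos 0: 'w' vs 'w' =
  Pos 1: 'i' vs 'o' !=
  Pos 2: 'n' vs 'r' !=
  Pos 3: 't' vs 'k' !=
  Pos 4: 'e' vs 'e' =
  Pos 5: 'r' vs 'r' =
Hamming distance = 3


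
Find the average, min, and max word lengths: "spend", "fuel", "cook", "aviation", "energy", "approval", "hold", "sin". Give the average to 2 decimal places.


Lengths: "spend"=5, "fuel"=4, "cook"=4, "aviation"=8, "energy"=6, "approval"=8, "hold"=4, "sin"=3
Sum = 42, Count = 8
Average = 42/8 = 5.25
= avg=5.25, min=3, max=8


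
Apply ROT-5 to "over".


Word: "over"
Shift: 5
Each letter → (letter + shift) mod 26:
  'o' (14) + 5 = 19 → 't'
  'v' (21) + 5 = 0 → 'a'
  'e' (4) + 5 = 9 → 'j'
  'r' (17) + 5 = 22 → 'w'
Result = "tajw"


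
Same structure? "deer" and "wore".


Pattern of "deer": [0, 1, 1, 2]
Pattern of "wore": [0, 1, 2, 3]
Patterns do not match
Same pattern = No


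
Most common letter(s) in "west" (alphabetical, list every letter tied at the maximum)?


Word: "west"
Letter counts:
  'e': 1
  's': 1
  't': 1
  'w': 1
Maximum count = 1
Most frequent = 'e', 's', 't', 'w' (1 time each)


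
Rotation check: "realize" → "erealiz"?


Word: "realize", Candidate: "erealiz"
Method: check if candidate is substring of word+word
"realizerealize" contains "erealiz"? Yes
Is rotation = Yes


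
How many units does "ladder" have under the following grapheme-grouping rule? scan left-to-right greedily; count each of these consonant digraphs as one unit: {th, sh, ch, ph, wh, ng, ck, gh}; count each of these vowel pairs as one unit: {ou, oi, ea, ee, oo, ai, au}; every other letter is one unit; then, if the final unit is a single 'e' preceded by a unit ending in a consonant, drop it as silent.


Word: "ladder" (6 letters)
Left-to-right scan:
  [1] 'l' (letter)
  [2] 'a' (letter)
  [3] 'd' (letter)
  [4] 'd' (letter)
  [5] 'e' (letter)
  [6] 'r' (letter)
Units from scan: 6
Sound units = 6 units


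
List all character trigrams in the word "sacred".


Word: "sacred" (length 6)
Number of trigrams = 6 - 3 + 1 = 4
  Position 0: "sac"
  Position 1: "acr"
  Position 2: "cre"
  Position 3: "red"
Trigrams = "sac", "acr", "cre", "red"


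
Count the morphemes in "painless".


Word: "painless"
Morphemes: pain | -less
Each morpheme carries meaning
= 2 morphemes


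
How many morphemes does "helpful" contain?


Word: "helpful"
Morphemes: help / -ful
Each morpheme carries meaning
= 2 morphemes


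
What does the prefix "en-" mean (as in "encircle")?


Prefix: en-
Example: encircle (en- + circle)
Meaning = cause to / put into


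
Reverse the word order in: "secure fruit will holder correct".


Original: "secure fruit will holder correct"
Words (1..n): secure | fruit | will | holder | correct
Reversed (n..1): correct | holder | will | fruit | secure
Result = "correct holder will fruit secure"


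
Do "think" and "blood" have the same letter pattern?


Pattern of "think": [0, 1, 2, 3, 4]
Pattern of "blood": [0, 1, 2, 2, 3]
Patterns do not match
Same pattern = No


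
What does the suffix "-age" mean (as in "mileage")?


Suffix: -age
Example: mileage (mile + -age)
Meaning = result / collection


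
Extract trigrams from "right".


Word: "right" (length 5)
Number of trigrams = 5 - 3 + 1 = 3
  Position 0: "rig"
  Position 1: "igh"
  Position 2: "ght"
Trigrams = "rig", "igh", "ght"


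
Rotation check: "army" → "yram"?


Word: "army", Candidate: "yram"
Method: check if candidate is substring of word+word
"armyarmy" contains "yram"? No
Is rotation = No


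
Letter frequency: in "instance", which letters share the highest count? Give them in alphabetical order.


Word: "instance"
Letter counts:
  'a': 1
  'c': 1
  'e': 1
  'i': 1
  'n': 2
  's': 1
  't': 1
Maximum count = 2
Most frequent = 'n' (2 times each)


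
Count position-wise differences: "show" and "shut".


Comparing character by character (same length = 4):
  Pos 0: 's' vs 's' =
  Pos 1: 'h' vs 'h' =
  Pos 2: 'o' vs 'u' !=
  Pos 3: 'w' vs 't' !=
Hamming distance = 2


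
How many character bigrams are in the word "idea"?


Word: "idea" (length 4)
Number of 2-grams = length - 2 + 1 = 4 - 2 + 1
= 3


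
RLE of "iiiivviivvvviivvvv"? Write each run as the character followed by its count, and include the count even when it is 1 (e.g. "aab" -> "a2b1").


String: "iiiivviivvvviivvvv"
Scanning for consecutive runs:
  'i' x 4
  'v' x 2
  'i' x 2
  'v' x 4
  'i' x 2
  'v' x 4
RLE = "i4v2i2v4i2v4"


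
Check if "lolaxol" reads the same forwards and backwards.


Word: "lolaxol"
Reversed: "loxalol"
Forward == Backward? lolaxol != loxalol
Palindrome = No


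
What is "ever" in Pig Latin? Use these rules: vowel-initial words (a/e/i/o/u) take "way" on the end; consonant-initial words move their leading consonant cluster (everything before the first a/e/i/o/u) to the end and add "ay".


Word: "ever"
Starts with vowel → add 'way'
Pig Latin = "everway"


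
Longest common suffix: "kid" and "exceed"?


Word 1: "kid"
Word 2: "exceed"
Comparing from end:
  Pos -1: 'd' == 'd'
  Pos -2: 'i' != 'e' (stop)
LCS = "d" (length 1)


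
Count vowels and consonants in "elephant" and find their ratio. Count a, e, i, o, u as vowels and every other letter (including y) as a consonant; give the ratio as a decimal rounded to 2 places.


Word: "elephant"
Vowels (a,e,i,o,u): 3
Consonants: 5
Ratio = 3/5
= 0.60


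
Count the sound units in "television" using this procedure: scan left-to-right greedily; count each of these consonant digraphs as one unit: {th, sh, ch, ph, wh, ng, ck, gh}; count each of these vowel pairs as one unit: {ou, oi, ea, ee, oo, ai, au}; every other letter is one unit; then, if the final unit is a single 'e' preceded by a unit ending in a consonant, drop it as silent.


Word: "television" (10 letters)
Left-to-right scan:
  (1) 't' (letter)
  (2) 'e' (letter)
  (3) 'l' (letter)
  (4) 'e' (letter)
  (5) 'v' (letter)
  (6) 'i' (letter)
  (7) 's' (letter)
  (8) 'i' (letter)
  (9) 'o' (letter)
  (10) 'n' (letter)
Units from scan: 10
Sound units = 10 units


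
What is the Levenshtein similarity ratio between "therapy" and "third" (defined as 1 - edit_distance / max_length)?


Word 1: "therapy" (length 7)
Word 2: "third" (length 5)
One optimal edit sequence:
  1. keep 't'
  2. keep 'h'
  3. substitute 'e' -> 'i'  (+1)
  4. keep 'r'
  5. delete 'a'  (+1)
  6. delete 'p'  (+1)
  7. substitute 'y' -> 'd'  (+1)
Edit distance = 4
Max length = max(7, 5) = 7
Similarity = 1 - 4/7
= 0.4286


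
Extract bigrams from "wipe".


Word: "wipe" (length 4)
Number of bigrams = 4 - 2 + 1 = 3
  Position 0: "wi"
  Position 1: "ip"
  Position 2: "pe"
Bigrams = "wi", "ip", "pe"


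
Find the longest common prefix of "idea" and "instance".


Word 1: "idea"
Word 2: "instance"
Comparing from start:
  Pos 0: 'i' == 'i'
  Pos 1: 'd' != 'n' (stop)
LCP = "i" (length 1)


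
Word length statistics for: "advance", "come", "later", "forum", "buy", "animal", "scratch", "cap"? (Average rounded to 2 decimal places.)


Lengths: "advance"=7, "come"=4, "later"=5, "forum"=5, "buy"=3, "animal"=6, "scratch"=7, "cap"=3
Sum = 40, Count = 8
Average = 40/8 = 5.00
= avg=5.00, min=3, max=7


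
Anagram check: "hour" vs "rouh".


Word 1: "hour" → sorted: horu
Word 2: "rouh" → sorted: horu
Same letters? horu == horu
Anagram = Yes


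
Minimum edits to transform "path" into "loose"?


Word 1: "path" (length 4)
Word 2: "loose" (length 5)
One optimal edit sequence (insert/delete/substitute each cost 1):
  1. insert 'l'  (+1)
  2. substitute 'p' -> 'o'  (+1)
  3. substitute 'a' -> 'o'  (+1)
  4. substitute 't' -> 's'  (+1)
  5. substitute 'h' -> 'e'  (+1)
Total edit operations: 5
Edit distance = 5


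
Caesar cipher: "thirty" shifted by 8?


Word: "thirty"
Shift: 8
Each letter → (letter + shift) mod 26:
  't' (19) + 8 = 1 → 'b'
  'h' (7) + 8 = 15 → 'p'
  'i' (8) + 8 = 16 → 'q'
  'r' (17) + 8 = 25 → 'z'
  't' (19) + 8 = 1 → 'b'
  'y' (24) + 8 = 6 → 'g'
Result = "bpqzbg"


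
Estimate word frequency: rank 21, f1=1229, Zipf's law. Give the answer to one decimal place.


Zipf's law: f(r) = f(1) / r
f(1) = 1229
f(21) = 1229 / 21
= 58.5 occurrences


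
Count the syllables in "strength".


Word: "strength"
Syllable breakdown: strength
Counting: 1 part
= 1 syllable


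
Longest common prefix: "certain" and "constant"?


Word 1: "certain"
Word 2: "constant"
Comparing from start:
  Pos 0: 'c' == 'c'
  Pos 1: 'e' != 'o' (stop)
LCP = "c" (length 1)


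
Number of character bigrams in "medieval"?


Word: "medieval" (length 8)
Number of 2-grams = length - 2 + 1 = 8 - 2 + 1
= 7


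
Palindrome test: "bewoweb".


Word: "bewoweb"
Reversed: "bewoweb"
Forward == Backward? bewoweb == bewoweb
Palindrome = Yes


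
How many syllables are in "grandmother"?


Word: "grandmother"
Syllable breakdown: grand | moth | er
Counting: 3 parts
= 3 syllables
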